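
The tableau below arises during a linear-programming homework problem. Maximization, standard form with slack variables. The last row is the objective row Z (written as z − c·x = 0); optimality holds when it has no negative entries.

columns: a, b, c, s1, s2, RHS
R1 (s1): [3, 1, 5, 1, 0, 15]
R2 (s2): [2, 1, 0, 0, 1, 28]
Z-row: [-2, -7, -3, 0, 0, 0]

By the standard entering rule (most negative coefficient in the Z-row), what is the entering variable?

Negative Z-row entries: a: -2, b: -7, c: -3.
The most negative is -7 in column b, so b enters.

b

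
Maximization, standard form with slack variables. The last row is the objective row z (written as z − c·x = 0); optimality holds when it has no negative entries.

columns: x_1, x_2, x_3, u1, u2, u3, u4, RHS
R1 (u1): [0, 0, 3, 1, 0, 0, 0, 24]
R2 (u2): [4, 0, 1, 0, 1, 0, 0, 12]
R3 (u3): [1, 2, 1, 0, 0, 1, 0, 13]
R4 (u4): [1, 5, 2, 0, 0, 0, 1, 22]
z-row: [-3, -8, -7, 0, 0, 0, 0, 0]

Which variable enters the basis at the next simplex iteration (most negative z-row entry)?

Negative z-row entries: x_1: -3, x_2: -8, x_3: -7.
The most negative is -8 in column x_2, so x_2 enters.

x_2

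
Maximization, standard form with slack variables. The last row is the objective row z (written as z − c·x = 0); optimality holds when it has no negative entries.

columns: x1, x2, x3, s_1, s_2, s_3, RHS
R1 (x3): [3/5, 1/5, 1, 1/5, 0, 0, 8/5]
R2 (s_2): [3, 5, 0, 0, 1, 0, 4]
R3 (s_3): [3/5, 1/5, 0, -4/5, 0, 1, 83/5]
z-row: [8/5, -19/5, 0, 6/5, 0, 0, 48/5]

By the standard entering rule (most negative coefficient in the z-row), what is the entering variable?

Negative z-row entries: x2: -19/5.
The most negative is -19/5 in column x2, so x2 enters.

x2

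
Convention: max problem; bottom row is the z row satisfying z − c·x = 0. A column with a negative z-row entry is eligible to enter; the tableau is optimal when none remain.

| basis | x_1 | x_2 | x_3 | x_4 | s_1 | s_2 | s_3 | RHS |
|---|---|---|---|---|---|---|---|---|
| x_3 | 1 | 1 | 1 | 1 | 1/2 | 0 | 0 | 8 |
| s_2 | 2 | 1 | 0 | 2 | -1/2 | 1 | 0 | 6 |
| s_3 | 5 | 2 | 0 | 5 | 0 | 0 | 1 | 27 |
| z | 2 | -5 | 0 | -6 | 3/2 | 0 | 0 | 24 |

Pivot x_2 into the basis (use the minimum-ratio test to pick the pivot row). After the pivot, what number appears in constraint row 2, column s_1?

Ratio test on column x_2 — row 1: 8/1 = 8; row 2: 6/1 = 6; row 3: 27/2 = 27/2. Minimum is 6 at row 2 (s_2 leaves); pivot element 1.
Divide row 2 by 1; eliminate column x_2 from the other rows.
In the new row 2, the s_1 entry is the old entry divided by the pivot: (-1/2)/1 = -1/2.

-1/2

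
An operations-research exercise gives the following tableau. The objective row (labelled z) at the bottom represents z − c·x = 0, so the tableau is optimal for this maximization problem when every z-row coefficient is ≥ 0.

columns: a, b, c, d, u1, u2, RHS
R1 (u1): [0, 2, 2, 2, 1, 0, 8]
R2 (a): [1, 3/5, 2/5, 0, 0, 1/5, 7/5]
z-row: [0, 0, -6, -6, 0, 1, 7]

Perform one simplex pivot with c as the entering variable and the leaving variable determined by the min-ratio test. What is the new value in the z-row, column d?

-6

Ratio test on column c — row 1: 8/2 = 4; row 2: (7/5)/(2/5) = 7/2. Minimum is 7/2 at row 2 (a leaves); pivot element 2/5.
Divide row 2 by 2/5; eliminate column c from the other rows.
z-row update in column d: -6 − (-6)·0 = -6.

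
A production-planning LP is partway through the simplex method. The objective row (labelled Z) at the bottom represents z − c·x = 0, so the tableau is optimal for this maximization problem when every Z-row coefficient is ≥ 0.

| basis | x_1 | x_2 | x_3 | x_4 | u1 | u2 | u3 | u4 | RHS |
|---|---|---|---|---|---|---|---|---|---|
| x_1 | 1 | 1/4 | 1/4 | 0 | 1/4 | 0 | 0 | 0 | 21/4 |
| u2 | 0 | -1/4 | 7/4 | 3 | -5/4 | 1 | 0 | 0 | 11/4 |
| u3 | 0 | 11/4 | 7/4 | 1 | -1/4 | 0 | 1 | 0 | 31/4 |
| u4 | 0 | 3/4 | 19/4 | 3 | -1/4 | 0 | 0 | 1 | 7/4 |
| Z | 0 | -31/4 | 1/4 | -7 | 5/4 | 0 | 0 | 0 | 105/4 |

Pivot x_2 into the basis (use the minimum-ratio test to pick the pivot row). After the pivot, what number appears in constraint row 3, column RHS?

Ratio test on column x_2 — row 1: (21/4)/(1/4) = 21; row 2: entry -1/4 ≤ 0; row 3: (31/4)/(11/4) = 31/11; row 4: (7/4)/(3/4) = 7/3. Minimum is 7/3 at row 4 (u4 leaves); pivot element 3/4.
Divide row 4 by 3/4; eliminate column x_2 from the other rows.
Row 3 update in column RHS: 31/4 − (11/4)·(7/3) = 4/3.

4/3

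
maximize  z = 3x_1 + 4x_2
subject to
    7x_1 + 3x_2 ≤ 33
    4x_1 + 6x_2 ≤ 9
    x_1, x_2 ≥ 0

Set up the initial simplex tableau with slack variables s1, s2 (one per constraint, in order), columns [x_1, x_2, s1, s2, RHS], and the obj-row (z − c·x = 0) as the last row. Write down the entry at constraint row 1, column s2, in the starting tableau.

Slack s2 belongs to constraint 2; its column is the unit vector e_2, so the entry in row 1 is 0.

0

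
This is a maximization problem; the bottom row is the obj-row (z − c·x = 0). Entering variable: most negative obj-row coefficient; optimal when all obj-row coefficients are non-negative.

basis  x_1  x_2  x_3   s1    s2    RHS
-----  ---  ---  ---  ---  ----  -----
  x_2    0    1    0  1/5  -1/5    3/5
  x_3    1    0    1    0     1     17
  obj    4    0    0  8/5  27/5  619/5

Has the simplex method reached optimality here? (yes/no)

Every obj-row coefficient is ≥ 0, so the tableau is optimal.

yes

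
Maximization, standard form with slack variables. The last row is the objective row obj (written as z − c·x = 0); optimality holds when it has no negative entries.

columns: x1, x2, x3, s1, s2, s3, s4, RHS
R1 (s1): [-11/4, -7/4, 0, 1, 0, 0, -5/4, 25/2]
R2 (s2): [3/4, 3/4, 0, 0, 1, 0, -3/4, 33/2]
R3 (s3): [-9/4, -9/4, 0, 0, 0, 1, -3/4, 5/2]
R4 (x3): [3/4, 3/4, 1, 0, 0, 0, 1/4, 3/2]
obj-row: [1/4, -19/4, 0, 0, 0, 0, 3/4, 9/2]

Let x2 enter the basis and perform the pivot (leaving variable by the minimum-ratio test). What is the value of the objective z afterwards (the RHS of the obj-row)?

Ratio test on column x2 — row 1: entry -7/4 ≤ 0; row 2: (33/2)/(3/4) = 22; row 3: entry -9/4 ≤ 0; row 4: (3/2)/(3/4) = 2. Minimum is 2 at row 4 (x3 leaves); pivot element 3/4.
Pivot on row 4; the obj-row RHS becomes 9/2 − (-19/4)·2 = 14.

14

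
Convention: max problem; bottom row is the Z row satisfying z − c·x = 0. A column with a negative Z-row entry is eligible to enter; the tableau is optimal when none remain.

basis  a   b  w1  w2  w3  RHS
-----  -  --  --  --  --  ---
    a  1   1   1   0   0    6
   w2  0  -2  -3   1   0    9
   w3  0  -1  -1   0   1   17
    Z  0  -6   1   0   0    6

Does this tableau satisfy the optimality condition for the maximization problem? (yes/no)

The Z-row has a negative entry -6 in column b, so it is not optimal.

no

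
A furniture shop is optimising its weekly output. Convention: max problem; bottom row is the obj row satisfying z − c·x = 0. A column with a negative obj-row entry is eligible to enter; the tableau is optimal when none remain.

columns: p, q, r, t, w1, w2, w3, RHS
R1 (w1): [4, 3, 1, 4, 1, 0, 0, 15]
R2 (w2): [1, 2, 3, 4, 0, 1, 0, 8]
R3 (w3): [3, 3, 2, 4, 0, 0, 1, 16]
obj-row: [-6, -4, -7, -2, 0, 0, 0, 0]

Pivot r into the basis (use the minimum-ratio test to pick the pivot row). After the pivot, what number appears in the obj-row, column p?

Ratio test on column r — row 1: 15/1 = 15; row 2: 8/3 = 8/3; row 3: 16/2 = 8. Minimum is 8/3 at row 2 (w2 leaves); pivot element 3.
Divide row 2 by 3; eliminate column r from the other rows.
obj-row update in column p: -6 − (-7)·(1/3) = -11/3.

-11/3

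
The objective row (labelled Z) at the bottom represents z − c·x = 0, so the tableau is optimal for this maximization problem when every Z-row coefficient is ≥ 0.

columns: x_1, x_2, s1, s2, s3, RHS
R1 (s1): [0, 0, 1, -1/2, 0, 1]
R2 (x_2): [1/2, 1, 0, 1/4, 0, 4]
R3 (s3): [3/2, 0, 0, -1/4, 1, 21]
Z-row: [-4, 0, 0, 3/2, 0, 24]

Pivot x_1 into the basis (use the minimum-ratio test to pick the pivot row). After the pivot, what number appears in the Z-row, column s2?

7/2

Ratio test on column x_1 — row 1: entry 0 ≤ 0; row 2: 4/(1/2) = 8; row 3: 21/(3/2) = 14. Minimum is 8 at row 2 (x_2 leaves); pivot element 1/2.
Divide row 2 by 1/2; eliminate column x_1 from the other rows.
Z-row update in column s2: 3/2 − (-4)·(1/2) = 7/2.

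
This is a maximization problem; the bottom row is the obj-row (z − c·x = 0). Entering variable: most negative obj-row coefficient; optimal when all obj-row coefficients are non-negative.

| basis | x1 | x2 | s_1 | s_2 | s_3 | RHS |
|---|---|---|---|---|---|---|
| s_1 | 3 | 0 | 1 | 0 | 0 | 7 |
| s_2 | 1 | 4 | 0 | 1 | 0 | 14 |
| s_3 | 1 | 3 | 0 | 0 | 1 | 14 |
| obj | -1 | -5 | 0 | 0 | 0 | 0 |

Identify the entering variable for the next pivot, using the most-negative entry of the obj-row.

Negative obj-row entries: x1: -1, x2: -5.
The most negative is -5 in column x2, so x2 enters.

x2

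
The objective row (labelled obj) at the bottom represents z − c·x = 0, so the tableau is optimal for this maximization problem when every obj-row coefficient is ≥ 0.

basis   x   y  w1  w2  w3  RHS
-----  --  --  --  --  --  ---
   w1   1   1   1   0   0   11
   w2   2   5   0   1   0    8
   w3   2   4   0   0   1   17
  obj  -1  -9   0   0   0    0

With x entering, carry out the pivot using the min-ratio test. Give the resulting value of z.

Ratio test on column x — row 1: 11/1 = 11; row 2: 8/2 = 4; row 3: 17/2 = 17/2. Minimum is 4 at row 2 (w2 leaves); pivot element 2.
Pivot on row 2; the obj-row RHS becomes 0 − (-1)·4 = 4.

4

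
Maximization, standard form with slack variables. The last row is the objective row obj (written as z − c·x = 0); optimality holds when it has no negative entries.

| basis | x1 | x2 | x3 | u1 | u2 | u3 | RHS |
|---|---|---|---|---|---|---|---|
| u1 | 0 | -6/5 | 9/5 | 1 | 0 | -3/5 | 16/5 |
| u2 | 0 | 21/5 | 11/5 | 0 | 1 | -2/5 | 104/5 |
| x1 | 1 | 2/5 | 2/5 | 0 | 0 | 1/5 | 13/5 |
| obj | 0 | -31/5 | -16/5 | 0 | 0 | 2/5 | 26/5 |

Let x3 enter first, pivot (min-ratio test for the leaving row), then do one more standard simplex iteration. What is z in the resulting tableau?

69/2

Ratio test on column x3 — row 1: (16/5)/(9/5) = 16/9; row 2: (104/5)/(11/5) = 104/11; row 3: (13/5)/(2/5) = 13/2. Minimum is 16/9 at row 1 (u1 leaves); pivot element 9/5.
Pivot on row 1; the obj-row RHS becomes 26/5 − (-16/5)·(16/9) = 98/9.
Next entering variable (most negative obj-row entry -25/3): x2.
Ratio test on column x2 — row 1: entry -2/3 ≤ 0; row 2: (152/9)/(17/3) = 152/51; row 3: (17/9)/(2/3) = 17/6. Minimum is 17/6 at row 3 (x1 leaves); pivot element 2/3.
After the second pivot the obj-row RHS is 98/9 − (-25/3)·(17/6) = 69/2.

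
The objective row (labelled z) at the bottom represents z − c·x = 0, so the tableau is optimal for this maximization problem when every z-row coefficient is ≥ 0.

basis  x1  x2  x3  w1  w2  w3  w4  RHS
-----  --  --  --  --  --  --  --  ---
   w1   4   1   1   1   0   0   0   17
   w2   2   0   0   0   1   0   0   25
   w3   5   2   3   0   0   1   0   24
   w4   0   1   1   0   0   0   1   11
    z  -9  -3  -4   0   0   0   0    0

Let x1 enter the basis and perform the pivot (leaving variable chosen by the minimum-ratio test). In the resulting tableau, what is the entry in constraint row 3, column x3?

7/4

Ratio test on column x1 — row 1: 17/4 = 17/4; row 2: 25/2 = 25/2; row 3: 24/5 = 24/5; row 4: entry 0 ≤ 0. Minimum is 17/4 at row 1 (w1 leaves); pivot element 4.
Divide row 1 by 4; eliminate column x1 from the other rows.
Row 3 update in column x3: 3 − 5·(1/4) = 7/4.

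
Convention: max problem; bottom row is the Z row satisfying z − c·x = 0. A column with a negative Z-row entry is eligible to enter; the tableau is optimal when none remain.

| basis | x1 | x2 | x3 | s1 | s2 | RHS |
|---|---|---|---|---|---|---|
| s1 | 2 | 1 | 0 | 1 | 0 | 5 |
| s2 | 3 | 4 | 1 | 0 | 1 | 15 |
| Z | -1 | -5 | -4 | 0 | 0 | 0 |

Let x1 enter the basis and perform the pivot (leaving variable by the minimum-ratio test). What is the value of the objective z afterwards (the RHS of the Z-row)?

Ratio test on column x1 — row 1: 5/2 = 5/2; row 2: 15/3 = 5. Minimum is 5/2 at row 1 (s1 leaves); pivot element 2.
Pivot on row 1; the Z-row RHS becomes 0 − (-1)·(5/2) = 5/2.

5/2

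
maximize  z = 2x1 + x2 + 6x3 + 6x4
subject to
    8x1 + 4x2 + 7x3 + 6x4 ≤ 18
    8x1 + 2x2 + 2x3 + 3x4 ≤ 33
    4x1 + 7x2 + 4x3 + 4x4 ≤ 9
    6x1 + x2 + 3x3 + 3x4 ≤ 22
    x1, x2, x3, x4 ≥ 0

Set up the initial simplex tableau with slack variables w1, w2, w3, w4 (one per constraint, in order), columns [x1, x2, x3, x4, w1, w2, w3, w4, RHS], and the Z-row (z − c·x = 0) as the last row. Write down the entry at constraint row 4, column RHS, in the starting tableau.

22

The RHS of constraint 4 is b_4 = 22.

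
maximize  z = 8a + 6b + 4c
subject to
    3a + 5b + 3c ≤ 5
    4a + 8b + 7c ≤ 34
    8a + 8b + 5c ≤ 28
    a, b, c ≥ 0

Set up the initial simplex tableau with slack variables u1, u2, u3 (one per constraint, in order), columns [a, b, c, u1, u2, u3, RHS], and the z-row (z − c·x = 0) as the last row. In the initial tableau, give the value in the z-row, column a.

The z-row carries the negated objective coefficients: the a entry is -8.

-8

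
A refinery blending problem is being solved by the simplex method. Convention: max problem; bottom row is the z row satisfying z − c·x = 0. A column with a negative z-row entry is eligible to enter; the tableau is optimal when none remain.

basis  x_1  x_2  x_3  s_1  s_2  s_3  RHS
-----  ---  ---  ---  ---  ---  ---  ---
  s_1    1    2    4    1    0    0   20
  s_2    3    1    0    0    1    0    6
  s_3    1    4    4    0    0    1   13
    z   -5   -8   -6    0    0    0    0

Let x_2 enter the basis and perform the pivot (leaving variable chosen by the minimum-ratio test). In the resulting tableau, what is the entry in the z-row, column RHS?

26

Ratio test on column x_2 — row 1: 20/2 = 10; row 2: 6/1 = 6; row 3: 13/4 = 13/4. Minimum is 13/4 at row 3 (s_3 leaves); pivot element 4.
Divide row 3 by 4; eliminate column x_2 from the other rows.
z-row update in column RHS: 0 − (-8)·(13/4) = 26.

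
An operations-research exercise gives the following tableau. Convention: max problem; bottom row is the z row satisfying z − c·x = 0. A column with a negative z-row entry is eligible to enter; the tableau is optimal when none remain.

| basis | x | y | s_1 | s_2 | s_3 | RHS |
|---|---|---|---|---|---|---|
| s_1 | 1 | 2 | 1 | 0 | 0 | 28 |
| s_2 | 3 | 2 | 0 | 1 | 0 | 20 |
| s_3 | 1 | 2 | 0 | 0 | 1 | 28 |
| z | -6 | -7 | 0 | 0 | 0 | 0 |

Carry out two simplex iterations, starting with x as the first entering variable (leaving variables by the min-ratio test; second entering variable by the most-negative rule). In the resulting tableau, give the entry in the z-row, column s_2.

Ratio test on column x — row 1: 28/1 = 28; row 2: 20/3 = 20/3; row 3: 28/1 = 28. Minimum is 20/3 at row 2 (s_2 leaves); pivot element 3.
Divide row 2 by 3; eliminate column x from the other rows.
Second iteration: most negative z-row entry is -3 in column y, so y enters.
Ratio test on column y — row 1: (64/3)/(4/3) = 16; row 2: (20/3)/(2/3) = 10; row 3: (64/3)/(4/3) = 16. Minimum is 10 at row 2 (x leaves); pivot element 2/3.
Divide row 2 by 2/3; eliminate column y from the other rows.
After both pivots, the entry at the z-row, column s_2 is 7/2.

7/2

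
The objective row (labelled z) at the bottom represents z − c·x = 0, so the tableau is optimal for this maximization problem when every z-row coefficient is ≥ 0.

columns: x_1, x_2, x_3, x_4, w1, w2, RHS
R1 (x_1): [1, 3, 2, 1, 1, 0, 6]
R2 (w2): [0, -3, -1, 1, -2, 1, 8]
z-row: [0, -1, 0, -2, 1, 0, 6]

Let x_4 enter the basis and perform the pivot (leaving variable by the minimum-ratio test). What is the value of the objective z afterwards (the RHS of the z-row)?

18

Ratio test on column x_4 — row 1: 6/1 = 6; row 2: 8/1 = 8. Minimum is 6 at row 1 (x_1 leaves); pivot element 1.
Pivot on row 1; the z-row RHS becomes 6 − (-2)·6 = 18.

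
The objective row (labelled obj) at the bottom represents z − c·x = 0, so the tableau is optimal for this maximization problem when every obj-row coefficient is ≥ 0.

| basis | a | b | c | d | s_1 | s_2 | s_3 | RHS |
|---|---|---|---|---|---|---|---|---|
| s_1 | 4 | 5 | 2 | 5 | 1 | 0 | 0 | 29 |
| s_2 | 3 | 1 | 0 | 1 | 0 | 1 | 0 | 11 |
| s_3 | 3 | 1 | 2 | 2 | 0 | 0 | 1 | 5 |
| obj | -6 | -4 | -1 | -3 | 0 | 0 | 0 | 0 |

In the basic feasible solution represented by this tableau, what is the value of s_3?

5

s_3 is basic (row 3); its value is the RHS of that row, 5.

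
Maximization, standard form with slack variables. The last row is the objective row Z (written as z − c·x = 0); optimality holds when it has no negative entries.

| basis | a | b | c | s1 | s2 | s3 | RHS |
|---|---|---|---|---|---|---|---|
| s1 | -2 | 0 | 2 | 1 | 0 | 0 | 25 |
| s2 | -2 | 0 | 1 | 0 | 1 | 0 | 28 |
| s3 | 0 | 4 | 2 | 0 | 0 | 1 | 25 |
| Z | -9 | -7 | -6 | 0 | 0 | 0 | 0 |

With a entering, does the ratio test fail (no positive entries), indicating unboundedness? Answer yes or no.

Every constraint-row entry in column a is ≤ 0, so increasing a is unbounded.

yes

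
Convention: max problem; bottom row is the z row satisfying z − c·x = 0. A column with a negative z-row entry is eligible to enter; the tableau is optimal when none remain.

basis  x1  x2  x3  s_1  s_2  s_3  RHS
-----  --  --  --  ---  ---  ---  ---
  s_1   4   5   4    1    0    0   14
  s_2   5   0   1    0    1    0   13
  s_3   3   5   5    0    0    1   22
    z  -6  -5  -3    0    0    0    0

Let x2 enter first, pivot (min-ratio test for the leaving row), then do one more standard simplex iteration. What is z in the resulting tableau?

96/5

Ratio test on column x2 — row 1: 14/5 = 14/5; row 2: entry 0 ≤ 0; row 3: 22/5 = 22/5. Minimum is 14/5 at row 1 (s_1 leaves); pivot element 5.
Pivot on row 1; the z-row RHS becomes 0 − (-5)·(14/5) = 14.
Next entering variable (most negative z-row entry -2): x1.
Ratio test on column x1 — row 1: (14/5)/(4/5) = 7/2; row 2: 13/5 = 13/5; row 3: entry -1 ≤ 0. Minimum is 13/5 at row 2 (s_2 leaves); pivot element 5.
After the second pivot the z-row RHS is 14 − (-2)·(13/5) = 96/5.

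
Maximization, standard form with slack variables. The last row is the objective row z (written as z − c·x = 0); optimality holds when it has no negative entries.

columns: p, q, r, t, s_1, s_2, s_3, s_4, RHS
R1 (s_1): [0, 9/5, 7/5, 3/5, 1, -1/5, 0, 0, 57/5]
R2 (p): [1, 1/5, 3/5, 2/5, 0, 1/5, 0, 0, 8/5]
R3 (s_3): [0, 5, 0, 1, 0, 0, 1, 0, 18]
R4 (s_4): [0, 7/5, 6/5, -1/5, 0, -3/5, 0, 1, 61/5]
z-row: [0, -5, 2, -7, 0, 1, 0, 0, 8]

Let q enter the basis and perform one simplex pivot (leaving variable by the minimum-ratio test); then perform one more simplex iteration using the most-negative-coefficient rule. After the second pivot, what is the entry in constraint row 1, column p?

-2/3

Ratio test on column q — row 1: (57/5)/(9/5) = 19/3; row 2: (8/5)/(1/5) = 8; row 3: 18/5 = 18/5; row 4: (61/5)/(7/5) = 61/7. Minimum is 18/5 at row 3 (s_3 leaves); pivot element 5.
Divide row 3 by 5; eliminate column q from the other rows.
Second iteration: most negative z-row entry is -6 in column t, so t enters.
Ratio test on column t — row 1: (123/25)/(6/25) = 41/2; row 2: (22/25)/(9/25) = 22/9; row 3: (18/5)/(1/5) = 18; row 4: entry -12/25 ≤ 0. Minimum is 22/9 at row 2 (p leaves); pivot element 9/25.
Divide row 2 by 9/25; eliminate column t from the other rows.
After both pivots, the entry at constraint row 1, column p is -2/3.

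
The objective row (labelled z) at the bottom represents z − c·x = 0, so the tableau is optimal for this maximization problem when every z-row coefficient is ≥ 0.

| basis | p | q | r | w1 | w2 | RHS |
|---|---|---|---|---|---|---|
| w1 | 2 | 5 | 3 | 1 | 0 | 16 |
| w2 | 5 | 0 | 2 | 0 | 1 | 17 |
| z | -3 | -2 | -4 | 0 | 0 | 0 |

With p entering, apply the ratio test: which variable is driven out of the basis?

w2

Column p entries and ratios — w1: 16/2 = 8; w2: 17/5 = 17/5.
Smallest ratio is 17/5 in the row of w2, so w2 leaves.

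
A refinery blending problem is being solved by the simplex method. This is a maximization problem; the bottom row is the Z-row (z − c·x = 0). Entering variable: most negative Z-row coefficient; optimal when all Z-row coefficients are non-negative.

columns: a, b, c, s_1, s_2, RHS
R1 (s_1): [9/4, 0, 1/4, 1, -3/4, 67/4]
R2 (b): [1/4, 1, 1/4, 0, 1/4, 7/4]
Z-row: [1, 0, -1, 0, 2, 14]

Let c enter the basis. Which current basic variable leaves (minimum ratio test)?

Column c entries and ratios — s_1: (67/4)/(1/4) = 67; b: (7/4)/(1/4) = 7.
Smallest ratio is 7 in the row of b, so b leaves.

b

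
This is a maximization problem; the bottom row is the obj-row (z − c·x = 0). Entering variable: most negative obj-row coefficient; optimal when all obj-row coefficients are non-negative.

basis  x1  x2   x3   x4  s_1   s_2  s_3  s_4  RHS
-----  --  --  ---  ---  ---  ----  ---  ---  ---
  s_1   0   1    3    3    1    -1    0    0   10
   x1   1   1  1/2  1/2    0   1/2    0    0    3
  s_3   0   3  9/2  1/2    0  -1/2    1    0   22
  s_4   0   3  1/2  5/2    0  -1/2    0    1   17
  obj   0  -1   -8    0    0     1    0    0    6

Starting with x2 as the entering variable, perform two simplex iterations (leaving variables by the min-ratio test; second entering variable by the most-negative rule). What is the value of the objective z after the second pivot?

Ratio test on column x2 — row 1: 10/1 = 10; row 2: 3/1 = 3; row 3: 22/3 = 22/3; row 4: 17/3 = 17/3. Minimum is 3 at row 2 (x1 leaves); pivot element 1.
Pivot on row 2; the obj-row RHS becomes 6 − (-1)·3 = 9.
Next entering variable (most negative obj-row entry -15/2): x3.
Ratio test on column x3 — row 1: 7/(5/2) = 14/5; row 2: 3/(1/2) = 6; row 3: 13/3 = 13/3; row 4: entry -1 ≤ 0. Minimum is 14/5 at row 1 (s_1 leaves); pivot element 5/2.
After the second pivot the obj-row RHS is 9 − (-15/2)·(14/5) = 30.

30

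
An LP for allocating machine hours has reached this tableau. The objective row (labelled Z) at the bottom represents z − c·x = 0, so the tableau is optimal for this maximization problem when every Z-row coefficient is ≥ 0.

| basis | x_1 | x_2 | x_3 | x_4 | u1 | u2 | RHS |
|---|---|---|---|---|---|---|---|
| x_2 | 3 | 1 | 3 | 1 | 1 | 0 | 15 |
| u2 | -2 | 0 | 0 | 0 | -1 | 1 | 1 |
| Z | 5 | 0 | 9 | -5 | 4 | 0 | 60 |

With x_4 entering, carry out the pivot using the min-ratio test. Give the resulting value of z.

Ratio test on column x_4 — row 1: 15/1 = 15; row 2: entry 0 ≤ 0. Minimum is 15 at row 1 (x_2 leaves); pivot element 1.
Pivot on row 1; the Z-row RHS becomes 60 − (-5)·15 = 135.

135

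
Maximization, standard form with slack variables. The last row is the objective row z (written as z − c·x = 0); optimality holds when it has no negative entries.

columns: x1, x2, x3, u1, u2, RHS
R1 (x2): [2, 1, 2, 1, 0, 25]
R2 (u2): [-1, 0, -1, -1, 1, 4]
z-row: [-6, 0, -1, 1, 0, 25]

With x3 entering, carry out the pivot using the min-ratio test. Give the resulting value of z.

Ratio test on column x3 — row 1: 25/2 = 25/2; row 2: entry -1 ≤ 0. Minimum is 25/2 at row 1 (x2 leaves); pivot element 2.
Pivot on row 1; the z-row RHS becomes 25 − (-1)·(25/2) = 75/2.

75/2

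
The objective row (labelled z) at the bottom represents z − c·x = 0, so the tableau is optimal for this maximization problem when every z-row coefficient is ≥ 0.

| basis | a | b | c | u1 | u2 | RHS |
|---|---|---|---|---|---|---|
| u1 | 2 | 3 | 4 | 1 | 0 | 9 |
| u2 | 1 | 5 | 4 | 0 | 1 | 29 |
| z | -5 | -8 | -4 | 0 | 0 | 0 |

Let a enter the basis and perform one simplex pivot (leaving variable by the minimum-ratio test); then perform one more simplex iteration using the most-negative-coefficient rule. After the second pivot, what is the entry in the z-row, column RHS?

Ratio test on column a — row 1: 9/2 = 9/2; row 2: 29/1 = 29. Minimum is 9/2 at row 1 (u1 leaves); pivot element 2.
Divide row 1 by 2; eliminate column a from the other rows.
Second iteration: most negative z-row entry is -1/2 in column b, so b enters.
Ratio test on column b — row 1: (9/2)/(3/2) = 3; row 2: (49/2)/(7/2) = 7. Minimum is 3 at row 1 (a leaves); pivot element 3/2.
Divide row 1 by 3/2; eliminate column b from the other rows.
After both pivots, the entry at the z-row, column RHS is 24.

24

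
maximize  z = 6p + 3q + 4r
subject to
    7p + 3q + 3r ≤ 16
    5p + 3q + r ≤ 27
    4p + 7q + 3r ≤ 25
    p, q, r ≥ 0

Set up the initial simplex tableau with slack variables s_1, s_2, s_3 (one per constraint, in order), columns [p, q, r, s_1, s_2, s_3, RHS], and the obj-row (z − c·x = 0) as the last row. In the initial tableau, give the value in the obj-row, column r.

-4

The obj-row carries the negated objective coefficients: the r entry is -4.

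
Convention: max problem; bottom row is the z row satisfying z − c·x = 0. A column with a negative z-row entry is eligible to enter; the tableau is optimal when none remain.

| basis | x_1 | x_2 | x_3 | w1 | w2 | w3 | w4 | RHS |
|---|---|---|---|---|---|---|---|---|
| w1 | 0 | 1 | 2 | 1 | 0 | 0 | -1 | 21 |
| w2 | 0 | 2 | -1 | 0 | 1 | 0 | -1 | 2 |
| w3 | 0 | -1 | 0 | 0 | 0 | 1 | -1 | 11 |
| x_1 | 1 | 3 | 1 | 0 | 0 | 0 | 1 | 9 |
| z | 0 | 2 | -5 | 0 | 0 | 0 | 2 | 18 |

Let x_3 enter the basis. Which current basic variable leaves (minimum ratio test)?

x_1

Column x_3 entries and ratios — w1: 21/2 = 21/2; w2: -1 ≤ 0, skip; w3: 0 ≤ 0, skip; x_1: 9/1 = 9.
Smallest ratio is 9 in the row of x_1, so x_1 leaves.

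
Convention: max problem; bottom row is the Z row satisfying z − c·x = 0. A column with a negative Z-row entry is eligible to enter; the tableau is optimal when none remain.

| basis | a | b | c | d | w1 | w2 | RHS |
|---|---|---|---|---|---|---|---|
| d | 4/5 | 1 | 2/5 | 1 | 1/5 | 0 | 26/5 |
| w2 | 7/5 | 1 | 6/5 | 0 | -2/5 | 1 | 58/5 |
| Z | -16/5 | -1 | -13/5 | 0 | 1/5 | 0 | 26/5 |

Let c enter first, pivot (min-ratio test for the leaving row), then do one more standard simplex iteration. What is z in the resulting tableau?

33

Ratio test on column c — row 1: (26/5)/(2/5) = 13; row 2: (58/5)/(6/5) = 29/3. Minimum is 29/3 at row 2 (w2 leaves); pivot element 6/5.
Pivot on row 2; the Z-row RHS becomes 26/5 − (-13/5)·(29/3) = 91/3.
Next entering variable (most negative Z-row entry -2/3): w1.
Ratio test on column w1 — row 1: (4/3)/(1/3) = 4; row 2: entry -1/3 ≤ 0. Minimum is 4 at row 1 (d leaves); pivot element 1/3.
After the second pivot the Z-row RHS is 91/3 − (-2/3)·4 = 33.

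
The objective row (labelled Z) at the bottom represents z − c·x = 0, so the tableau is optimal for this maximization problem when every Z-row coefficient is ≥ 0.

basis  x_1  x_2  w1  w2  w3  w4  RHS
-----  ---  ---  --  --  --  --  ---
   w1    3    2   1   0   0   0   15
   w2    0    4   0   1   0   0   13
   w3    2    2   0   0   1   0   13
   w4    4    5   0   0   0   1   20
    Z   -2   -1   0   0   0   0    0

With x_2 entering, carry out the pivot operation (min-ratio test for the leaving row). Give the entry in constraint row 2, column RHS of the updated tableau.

Ratio test on column x_2 — row 1: 15/2 = 15/2; row 2: 13/4 = 13/4; row 3: 13/2 = 13/2; row 4: 20/5 = 4. Minimum is 13/4 at row 2 (w2 leaves); pivot element 4.
Divide row 2 by 4; eliminate column x_2 from the other rows.
In the new row 2, the RHS entry is the old entry divided by the pivot: 13/4 = 13/4.

13/4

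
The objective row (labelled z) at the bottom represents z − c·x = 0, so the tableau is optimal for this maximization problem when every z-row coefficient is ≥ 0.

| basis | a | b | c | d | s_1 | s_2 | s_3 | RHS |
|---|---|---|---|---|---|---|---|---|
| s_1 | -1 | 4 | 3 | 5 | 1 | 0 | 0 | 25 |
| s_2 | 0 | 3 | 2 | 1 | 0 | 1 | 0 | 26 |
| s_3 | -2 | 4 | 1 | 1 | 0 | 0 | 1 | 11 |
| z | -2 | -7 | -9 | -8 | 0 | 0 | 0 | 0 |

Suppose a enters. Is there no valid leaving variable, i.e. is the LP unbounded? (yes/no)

Every constraint-row entry in column a is ≤ 0, so increasing a is unbounded.

yes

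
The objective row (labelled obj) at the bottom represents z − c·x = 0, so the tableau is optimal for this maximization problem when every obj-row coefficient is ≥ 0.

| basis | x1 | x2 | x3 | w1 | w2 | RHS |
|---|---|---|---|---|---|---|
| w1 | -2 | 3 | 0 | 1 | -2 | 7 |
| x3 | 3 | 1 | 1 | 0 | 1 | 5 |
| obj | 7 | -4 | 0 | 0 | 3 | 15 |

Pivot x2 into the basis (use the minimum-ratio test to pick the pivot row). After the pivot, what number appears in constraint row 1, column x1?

Ratio test on column x2 — row 1: 7/3 = 7/3; row 2: 5/1 = 5. Minimum is 7/3 at row 1 (w1 leaves); pivot element 3.
Divide row 1 by 3; eliminate column x2 from the other rows.
In the new row 1, the x1 entry is the old entry divided by the pivot: (-2)/3 = -2/3.

-2/3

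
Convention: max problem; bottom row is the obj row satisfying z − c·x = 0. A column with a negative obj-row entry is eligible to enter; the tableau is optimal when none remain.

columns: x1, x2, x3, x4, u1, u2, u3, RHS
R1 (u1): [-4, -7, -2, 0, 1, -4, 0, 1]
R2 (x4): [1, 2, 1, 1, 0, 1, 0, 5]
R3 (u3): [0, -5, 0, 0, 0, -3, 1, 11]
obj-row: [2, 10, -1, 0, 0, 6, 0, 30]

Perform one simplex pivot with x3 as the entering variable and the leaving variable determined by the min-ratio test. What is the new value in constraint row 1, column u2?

Ratio test on column x3 — row 1: entry -2 ≤ 0; row 2: 5/1 = 5; row 3: entry 0 ≤ 0. Minimum is 5 at row 2 (x4 leaves); pivot element 1.
Divide row 2 by 1; eliminate column x3 from the other rows.
Row 1 update in column u2: -4 − (-2)·1 = -2.

-2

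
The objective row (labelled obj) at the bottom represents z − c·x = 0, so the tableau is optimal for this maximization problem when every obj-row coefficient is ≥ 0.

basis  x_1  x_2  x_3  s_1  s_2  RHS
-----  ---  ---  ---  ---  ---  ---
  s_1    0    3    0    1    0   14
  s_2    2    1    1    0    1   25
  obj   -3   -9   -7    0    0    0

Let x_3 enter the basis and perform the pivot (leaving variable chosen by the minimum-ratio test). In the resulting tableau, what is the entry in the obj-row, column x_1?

Ratio test on column x_3 — row 1: entry 0 ≤ 0; row 2: 25/1 = 25. Minimum is 25 at row 2 (s_2 leaves); pivot element 1.
Divide row 2 by 1; eliminate column x_3 from the other rows.
obj-row update in column x_1: -3 − (-7)·2 = 11.

11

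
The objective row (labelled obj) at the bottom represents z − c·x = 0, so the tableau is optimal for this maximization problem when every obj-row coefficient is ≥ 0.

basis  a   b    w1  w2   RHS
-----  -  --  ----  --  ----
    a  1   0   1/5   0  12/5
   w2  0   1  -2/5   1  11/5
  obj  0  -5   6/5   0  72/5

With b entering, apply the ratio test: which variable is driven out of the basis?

w2

Column b entries and ratios — a: 0 ≤ 0, skip; w2: (11/5)/1 = 11/5.
Smallest ratio is 11/5 in the row of w2, so w2 leaves.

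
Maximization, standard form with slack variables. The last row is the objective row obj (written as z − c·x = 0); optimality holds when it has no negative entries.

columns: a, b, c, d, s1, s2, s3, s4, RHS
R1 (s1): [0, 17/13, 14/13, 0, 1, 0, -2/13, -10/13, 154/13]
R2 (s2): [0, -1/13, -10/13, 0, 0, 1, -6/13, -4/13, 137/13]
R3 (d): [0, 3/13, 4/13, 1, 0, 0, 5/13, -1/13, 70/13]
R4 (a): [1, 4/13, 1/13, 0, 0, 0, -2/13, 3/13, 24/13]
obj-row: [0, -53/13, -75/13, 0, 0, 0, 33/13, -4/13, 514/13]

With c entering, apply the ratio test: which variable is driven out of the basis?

s1

Column c entries and ratios — s1: (154/13)/(14/13) = 11; s2: -10/13 ≤ 0, skip; d: (70/13)/(4/13) = 35/2; a: (24/13)/(1/13) = 24.
Smallest ratio is 11 in the row of s1, so s1 leaves.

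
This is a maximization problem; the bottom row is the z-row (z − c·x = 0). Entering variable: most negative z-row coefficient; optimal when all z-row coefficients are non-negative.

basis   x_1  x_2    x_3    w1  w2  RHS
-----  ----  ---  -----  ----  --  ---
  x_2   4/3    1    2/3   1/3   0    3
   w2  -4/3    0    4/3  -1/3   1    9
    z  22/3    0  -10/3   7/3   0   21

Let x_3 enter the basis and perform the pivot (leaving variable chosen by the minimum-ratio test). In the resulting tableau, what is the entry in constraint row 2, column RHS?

Ratio test on column x_3 — row 1: 3/(2/3) = 9/2; row 2: 9/(4/3) = 27/4. Minimum is 9/2 at row 1 (x_2 leaves); pivot element 2/3.
Divide row 1 by 2/3; eliminate column x_3 from the other rows.
Row 2 update in column RHS: 9 − (4/3)·(9/2) = 3.

3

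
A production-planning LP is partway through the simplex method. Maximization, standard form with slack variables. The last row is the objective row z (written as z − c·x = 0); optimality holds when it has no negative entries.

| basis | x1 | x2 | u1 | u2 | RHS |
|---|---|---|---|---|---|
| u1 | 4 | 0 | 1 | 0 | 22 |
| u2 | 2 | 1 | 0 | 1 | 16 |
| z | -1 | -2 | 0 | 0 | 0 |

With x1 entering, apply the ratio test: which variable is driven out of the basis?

Column x1 entries and ratios — u1: 22/4 = 11/2; u2: 16/2 = 8.
Smallest ratio is 11/2 in the row of u1, so u1 leaves.

u1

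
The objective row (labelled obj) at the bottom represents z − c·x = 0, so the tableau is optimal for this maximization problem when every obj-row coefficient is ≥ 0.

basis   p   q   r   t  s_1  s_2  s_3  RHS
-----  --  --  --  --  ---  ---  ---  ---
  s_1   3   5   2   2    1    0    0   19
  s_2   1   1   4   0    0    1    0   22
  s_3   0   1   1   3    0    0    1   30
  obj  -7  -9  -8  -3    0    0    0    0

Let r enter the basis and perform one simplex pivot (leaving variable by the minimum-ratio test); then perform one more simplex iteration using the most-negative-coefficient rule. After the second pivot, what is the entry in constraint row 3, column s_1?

-1/6

Ratio test on column r — row 1: 19/2 = 19/2; row 2: 22/4 = 11/2; row 3: 30/1 = 30. Minimum is 11/2 at row 2 (s_2 leaves); pivot element 4.
Divide row 2 by 4; eliminate column r from the other rows.
Second iteration: most negative obj-row entry is -7 in column q, so q enters.
Ratio test on column q — row 1: 8/(9/2) = 16/9; row 2: (11/2)/(1/4) = 22; row 3: (49/2)/(3/4) = 98/3. Minimum is 16/9 at row 1 (s_1 leaves); pivot element 9/2.
Divide row 1 by 9/2; eliminate column q from the other rows.
After both pivots, the entry at constraint row 3, column s_1 is -1/6.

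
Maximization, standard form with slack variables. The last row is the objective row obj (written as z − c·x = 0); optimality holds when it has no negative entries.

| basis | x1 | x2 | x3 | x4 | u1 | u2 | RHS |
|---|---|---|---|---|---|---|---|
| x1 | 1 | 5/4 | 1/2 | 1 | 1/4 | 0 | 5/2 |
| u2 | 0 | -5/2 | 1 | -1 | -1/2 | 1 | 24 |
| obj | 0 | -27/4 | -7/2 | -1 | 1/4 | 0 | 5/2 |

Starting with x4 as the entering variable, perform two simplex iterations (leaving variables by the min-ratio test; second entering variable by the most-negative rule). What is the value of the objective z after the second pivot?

16

Ratio test on column x4 — row 1: (5/2)/1 = 5/2; row 2: entry -1 ≤ 0. Minimum is 5/2 at row 1 (x1 leaves); pivot element 1.
Pivot on row 1; the obj-row RHS becomes 5/2 − (-1)·(5/2) = 5.
Next entering variable (most negative obj-row entry -11/2): x2.
Ratio test on column x2 — row 1: (5/2)/(5/4) = 2; row 2: entry -5/4 ≤ 0. Minimum is 2 at row 1 (x4 leaves); pivot element 5/4.
After the second pivot the obj-row RHS is 5 − (-11/2)·2 = 16.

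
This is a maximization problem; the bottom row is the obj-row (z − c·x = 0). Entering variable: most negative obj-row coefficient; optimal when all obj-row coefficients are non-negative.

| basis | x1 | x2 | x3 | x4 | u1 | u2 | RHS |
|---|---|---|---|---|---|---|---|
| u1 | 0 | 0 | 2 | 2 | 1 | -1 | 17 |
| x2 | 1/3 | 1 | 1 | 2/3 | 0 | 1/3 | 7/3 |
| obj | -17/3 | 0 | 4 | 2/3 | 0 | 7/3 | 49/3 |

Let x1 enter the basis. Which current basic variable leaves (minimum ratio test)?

x2

Column x1 entries and ratios — u1: 0 ≤ 0, skip; x2: (7/3)/(1/3) = 7.
Smallest ratio is 7 in the row of x2, so x2 leaves.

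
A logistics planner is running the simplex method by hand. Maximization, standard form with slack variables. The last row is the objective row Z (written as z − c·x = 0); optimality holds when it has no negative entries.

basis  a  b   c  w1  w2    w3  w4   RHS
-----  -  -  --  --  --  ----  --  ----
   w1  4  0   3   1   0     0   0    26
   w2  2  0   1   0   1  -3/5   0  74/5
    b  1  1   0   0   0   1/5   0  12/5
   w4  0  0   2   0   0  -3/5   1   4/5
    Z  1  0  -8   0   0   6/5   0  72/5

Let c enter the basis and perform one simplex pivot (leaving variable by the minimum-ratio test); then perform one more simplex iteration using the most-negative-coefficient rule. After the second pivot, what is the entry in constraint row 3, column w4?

Ratio test on column c — row 1: 26/3 = 26/3; row 2: (74/5)/1 = 74/5; row 3: entry 0 ≤ 0; row 4: (4/5)/2 = 2/5. Minimum is 2/5 at row 4 (w4 leaves); pivot element 2.
Divide row 4 by 2; eliminate column c from the other rows.
Second iteration: most negative Z-row entry is -6/5 in column w3, so w3 enters.
Ratio test on column w3 — row 1: (124/5)/(9/10) = 248/9; row 2: entry -3/10 ≤ 0; row 3: (12/5)/(1/5) = 12; row 4: entry -3/10 ≤ 0. Minimum is 12 at row 3 (b leaves); pivot element 1/5.
Divide row 3 by 1/5; eliminate column w3 from the other rows.
After both pivots, the entry at constraint row 3, column w4 is 0.

0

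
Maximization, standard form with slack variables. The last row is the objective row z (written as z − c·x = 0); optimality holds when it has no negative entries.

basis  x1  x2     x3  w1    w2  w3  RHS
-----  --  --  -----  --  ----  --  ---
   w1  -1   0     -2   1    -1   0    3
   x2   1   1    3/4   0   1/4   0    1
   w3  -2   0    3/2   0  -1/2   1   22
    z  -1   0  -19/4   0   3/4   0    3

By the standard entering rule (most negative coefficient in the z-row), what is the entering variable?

Negative z-row entries: x1: -1, x3: -19/4.
The most negative is -19/4 in column x3, so x3 enters.

x3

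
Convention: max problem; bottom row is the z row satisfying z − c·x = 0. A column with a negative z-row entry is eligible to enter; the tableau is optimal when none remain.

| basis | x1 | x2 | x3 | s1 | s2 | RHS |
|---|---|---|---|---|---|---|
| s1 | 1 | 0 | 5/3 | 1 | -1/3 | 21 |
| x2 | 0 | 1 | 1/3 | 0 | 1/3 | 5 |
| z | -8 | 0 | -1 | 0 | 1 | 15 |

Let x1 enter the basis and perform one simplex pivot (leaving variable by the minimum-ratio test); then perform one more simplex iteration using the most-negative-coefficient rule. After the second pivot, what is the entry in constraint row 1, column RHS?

26

Ratio test on column x1 — row 1: 21/1 = 21; row 2: entry 0 ≤ 0. Minimum is 21 at row 1 (s1 leaves); pivot element 1.
Divide row 1 by 1; eliminate column x1 from the other rows.
Second iteration: most negative z-row entry is -5/3 in column s2, so s2 enters.
Ratio test on column s2 — row 1: entry -1/3 ≤ 0; row 2: 5/(1/3) = 15. Minimum is 15 at row 2 (x2 leaves); pivot element 1/3.
Divide row 2 by 1/3; eliminate column s2 from the other rows.
After both pivots, the entry at constraint row 1, column RHS is 26.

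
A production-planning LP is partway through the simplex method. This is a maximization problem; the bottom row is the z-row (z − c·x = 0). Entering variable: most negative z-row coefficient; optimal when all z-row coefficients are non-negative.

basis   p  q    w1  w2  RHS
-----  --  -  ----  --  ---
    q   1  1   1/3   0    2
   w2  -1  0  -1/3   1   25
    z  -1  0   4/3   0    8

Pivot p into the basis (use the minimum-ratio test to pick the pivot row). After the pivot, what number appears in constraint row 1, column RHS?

2

Ratio test on column p — row 1: 2/1 = 2; row 2: entry -1 ≤ 0. Minimum is 2 at row 1 (q leaves); pivot element 1.
Divide row 1 by 1; eliminate column p from the other rows.
In the new row 1, the RHS entry is the old entry divided by the pivot: 2/1 = 2.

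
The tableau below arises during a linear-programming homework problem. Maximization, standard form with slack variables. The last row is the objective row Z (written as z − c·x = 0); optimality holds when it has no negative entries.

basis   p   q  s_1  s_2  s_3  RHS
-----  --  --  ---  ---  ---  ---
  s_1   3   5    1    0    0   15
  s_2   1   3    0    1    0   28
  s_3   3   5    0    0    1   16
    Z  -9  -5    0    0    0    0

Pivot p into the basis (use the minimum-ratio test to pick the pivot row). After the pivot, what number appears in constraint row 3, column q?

Ratio test on column p — row 1: 15/3 = 5; row 2: 28/1 = 28; row 3: 16/3 = 16/3. Minimum is 5 at row 1 (s_1 leaves); pivot element 3.
Divide row 1 by 3; eliminate column p from the other rows.
Row 3 update in column q: 5 − 3·(5/3) = 0.

0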